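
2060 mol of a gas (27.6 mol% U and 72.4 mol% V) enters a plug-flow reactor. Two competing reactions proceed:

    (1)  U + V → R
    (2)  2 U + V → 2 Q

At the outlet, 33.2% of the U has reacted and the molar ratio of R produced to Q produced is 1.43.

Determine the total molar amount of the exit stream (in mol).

1910 mol

Conversion of U: U consumed = 0.332 × 568.6 = 188.8 mol = 1ξ₁ + 2ξ₂.
Selectivity: 1ξ₁ / (2ξ₂) = 1.43 → ξ₁ = 2.86 ξ₂.
Substitute: (1·2.86 + 2) ξ₂ = 188.8 → ξ₂ = 38.84 mol, ξ₁ = 111.1 mol.
Outlet amounts (n = n₀ + Σ ν·ξ):
  U: 568.6 − 1(111.1) − 2(38.84) = 379.8
  V: 1491 − 1(111.1) − 1(38.84) = 1342
  R: 0 + 1(111.1) = 111.1
  Q: 0 + 2(38.84) = 77.68
Total out = 379.8 + 1342 + 111.1 + 77.68 = 1910 mol.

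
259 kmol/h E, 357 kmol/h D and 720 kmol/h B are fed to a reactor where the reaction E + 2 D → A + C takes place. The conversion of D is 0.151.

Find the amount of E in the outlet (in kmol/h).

D reacted = 0.151 × 357 = 53.91 kmol/h; ν_D = −2, so ξ = 53.91/2 = 26.95 kmol/h.
Outlet amounts (n = n₀ + ν ξ):
  E: 259 − 1(26.95) = 232
  D: 357 − 2(26.95) = 303.1
  A: 0 + 1(26.95) = 26.95
  C: 0 + 1(26.95) = 26.95
  B: 720 (inert)

232 kmol/h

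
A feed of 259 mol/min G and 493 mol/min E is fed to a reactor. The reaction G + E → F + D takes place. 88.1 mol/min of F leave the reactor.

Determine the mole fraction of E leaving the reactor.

0.538

For F: n = n₀ + 1ξ → 88.1 = 0 + 1ξ, giving ξ = 88.1 mol/min.
Outlet amounts (n = n₀ + ν ξ):
  G: 259 − 1(88.1) = 170.9
  E: 493 − 1(88.1) = 404.9
  F: 0 + 1(88.1) = 88.1
  D: 0 + 1(88.1) = 88.1
Total out = 752 mol/min; y_E = 404.9 / 752 = 0.5384.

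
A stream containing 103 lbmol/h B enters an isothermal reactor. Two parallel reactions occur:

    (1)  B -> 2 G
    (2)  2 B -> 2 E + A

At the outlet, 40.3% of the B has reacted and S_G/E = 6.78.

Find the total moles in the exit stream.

140 lbmol/h

Conversion of B: B consumed = 0.403 × 103 = 41.51 lbmol/h = 1ξ₁ + 2ξ₂.
Selectivity: 2ξ₁ / (2ξ₂) = 6.78 → ξ₁ = 6.78 ξ₂.
Substitute: (1·6.78 + 2) ξ₂ = 41.51 → ξ₂ = 4.728 lbmol/h, ξ₁ = 32.05 lbmol/h.
Outlet amounts (n = n₀ + Σ ν·ξ):
  B: 103 − 1(32.05) − 2(4.728) = 61.49
  G: 0 + 2(32.05) = 64.11
  E: 0 + 2(4.728) = 9.455
  A: 0 + 1(4.728) = 4.728
Total out = 61.49 + 64.11 + 9.455 + 4.728 = 139.8 lbmol/h.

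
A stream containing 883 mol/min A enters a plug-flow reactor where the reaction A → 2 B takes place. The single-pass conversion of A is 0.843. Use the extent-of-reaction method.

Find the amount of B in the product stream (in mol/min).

1490 mol/min

A reacted = 0.843 × 883 = 744.4 mol/min; ν_A = −1, so ξ = 744.4/1 = 744.4 mol/min.
Outlet amounts (n = n₀ + ν ξ):
  A: 883 − 1(744.4) = 138.6
  B: 0 + 2(744.4) = 1489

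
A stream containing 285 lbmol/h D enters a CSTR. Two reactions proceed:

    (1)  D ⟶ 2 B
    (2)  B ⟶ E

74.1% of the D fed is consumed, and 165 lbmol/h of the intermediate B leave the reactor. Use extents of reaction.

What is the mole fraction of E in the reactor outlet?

Conversion of D: D consumed = 1ξ₁ = 0.741 × 285 → ξ₁ = 211.2 lbmol/h.
B balance: n_B = 0 + 2ξ₁ − 1ξ₂ = 165 → ξ₂ = (2·211.2 − 165)/1 = 257.4 lbmol/h.
Outlet amounts (n = n₀ + Σ ν·ξ):
  D: 285 − 1(211.2) = 73.81
  B: 0 + 2(211.2) − 1(257.4) = 165
  E: 0 + 1(257.4) = 257.4
Total out = 496.2 lbmol/h; y_E = 257.4 / 496.2 = 0.5187.

0.519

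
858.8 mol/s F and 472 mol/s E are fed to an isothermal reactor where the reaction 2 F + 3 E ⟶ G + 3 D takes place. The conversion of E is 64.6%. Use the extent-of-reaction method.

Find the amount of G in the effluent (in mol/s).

102 mol/s

E reacted = 0.646 × 472 = 304.9 mol/s; ν_E = −3, so ξ = 304.9/3 = 101.6 mol/s.
Outlet amounts (n = n₀ + ν ξ):
  F: 858.8 − 2(101.6) = 655.5
  E: 472 − 3(101.6) = 167.1
  G: 0 + 1(101.6) = 101.6
  D: 0 + 3(101.6) = 304.9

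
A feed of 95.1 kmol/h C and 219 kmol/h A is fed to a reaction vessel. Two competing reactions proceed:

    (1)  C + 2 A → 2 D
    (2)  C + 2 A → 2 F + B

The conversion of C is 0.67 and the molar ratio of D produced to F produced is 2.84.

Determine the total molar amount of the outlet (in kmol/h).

Conversion of C: C consumed = 0.67 × 95.1 = 63.72 kmol/h = 1ξ₁ + 1ξ₂.
Selectivity: 2ξ₁ / (2ξ₂) = 2.84 → ξ₁ = 2.84 ξ₂.
Substitute: (1·2.84 + 1) ξ₂ = 63.72 → ξ₂ = 16.59 kmol/h, ξ₁ = 47.12 kmol/h.
Outlet amounts (n = n₀ + Σ ν·ξ):
  C: 95.1 − 1(47.12) − 1(16.59) = 31.38
  A: 219 − 2(47.12) − 2(16.59) = 91.57
  D: 0 + 2(47.12) = 94.25
  F: 0 + 2(16.59) = 33.19
  B: 0 + 1(16.59) = 16.59
Total out = 31.38 + 91.57 + 94.25 + 33.19 + 16.59 = 267 kmol/h.

267 kmol/h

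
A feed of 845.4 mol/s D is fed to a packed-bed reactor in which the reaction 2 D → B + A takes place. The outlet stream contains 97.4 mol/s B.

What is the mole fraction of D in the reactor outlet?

0.77

For B: n = n₀ + 1ξ → 97.4 = 0 + 1ξ, giving ξ = 97.4 mol/s.
Outlet amounts (n = n₀ + ν ξ):
  D: 845.4 − 2(97.4) = 650.6
  B: 0 + 1(97.4) = 97.4
  A: 0 + 1(97.4) = 97.4
Total out = 845.4 mol/s; y_D = 650.6 / 845.4 = 0.7696.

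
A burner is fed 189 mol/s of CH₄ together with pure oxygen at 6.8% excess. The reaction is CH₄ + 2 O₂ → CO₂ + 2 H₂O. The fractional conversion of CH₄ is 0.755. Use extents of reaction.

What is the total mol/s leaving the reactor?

593 mol/s

Stoichiometric O₂ = 2 × 189 = 378 mol/s; O₂ fed = 378 × 1.068 = 403.7 mol/s.
Fuel reacted = 0.755 × 189 → ξ = 142.7 mol/s.
Outlet (n = n₀ + ν ξ):
  CH₄: 189 − 1(142.7) = 46.31
  O₂: 403.7 − 2(142.7) = 118.3
  CO₂: 0 + 1(142.7) = 142.7
  H₂O: 0 + 2(142.7) = 285.4
Total out = 46.31 + 118.3 + 142.7 + 285.4 = 592.7 mol/s.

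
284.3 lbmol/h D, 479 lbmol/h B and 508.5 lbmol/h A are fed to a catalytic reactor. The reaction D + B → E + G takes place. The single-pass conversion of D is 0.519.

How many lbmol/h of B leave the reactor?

331 lbmol/h

D reacted = 0.519 × 284.3 = 147.6 lbmol/h; ν_D = −1, so ξ = 147.6/1 = 147.6 lbmol/h.
Outlet amounts (n = n₀ + ν ξ):
  D: 284.3 − 1(147.6) = 136.7
  B: 479 − 1(147.6) = 331.4
  E: 0 + 1(147.6) = 147.6
  G: 0 + 1(147.6) = 147.6
  A: 508.5 (inert)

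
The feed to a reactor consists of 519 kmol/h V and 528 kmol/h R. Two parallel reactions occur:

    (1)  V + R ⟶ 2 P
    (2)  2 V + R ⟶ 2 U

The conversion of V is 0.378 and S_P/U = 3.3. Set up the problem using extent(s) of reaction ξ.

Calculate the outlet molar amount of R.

369 kmol/h

Conversion of V: V consumed = 0.378 × 519 = 196.2 kmol/h = 1ξ₁ + 2ξ₂.
Selectivity: 2ξ₁ / (2ξ₂) = 3.3 → ξ₁ = 3.3 ξ₂.
Substitute: (1·3.3 + 2) ξ₂ = 196.2 → ξ₂ = 37.02 kmol/h, ξ₁ = 122.2 kmol/h.
Outlet amounts (n = n₀ + Σ ν·ξ):
  V: 519 − 1(122.2) − 2(37.02) = 322.8
  R: 528 − 1(122.2) − 1(37.02) = 368.8
  P: 0 + 2(122.2) = 244.3
  U: 0 + 2(37.02) = 74.03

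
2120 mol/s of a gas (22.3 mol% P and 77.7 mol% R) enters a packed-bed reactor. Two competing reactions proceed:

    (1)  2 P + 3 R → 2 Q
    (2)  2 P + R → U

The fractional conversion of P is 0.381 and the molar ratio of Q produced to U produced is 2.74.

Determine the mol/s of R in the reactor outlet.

1450 mol/s

Conversion of P: P consumed = 0.381 × 472.8 = 180.1 mol/s = 2ξ₁ + 2ξ₂.
Selectivity: 2ξ₁ / (1ξ₂) = 2.74 → ξ₁ = 1.37 ξ₂.
Substitute: (2·1.37 + 2) ξ₂ = 180.1 → ξ₂ = 38 mol/s, ξ₁ = 52.06 mol/s.
Outlet amounts (n = n₀ + Σ ν·ξ):
  P: 472.8 − 2(52.06) − 2(38) = 292.6
  R: 1647 − 3(52.06) − 1(38) = 1453
  Q: 0 + 2(52.06) = 104.1
  U: 0 + 1(38) = 38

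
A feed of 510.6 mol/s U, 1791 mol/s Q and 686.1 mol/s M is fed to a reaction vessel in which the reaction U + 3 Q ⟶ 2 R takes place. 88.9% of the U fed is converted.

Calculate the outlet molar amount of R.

908 mol/s

U reacted = 0.889 × 510.6 = 453.9 mol/s; ν_U = −1, so ξ = 453.9/1 = 453.9 mol/s.
Outlet amounts (n = n₀ + ν ξ):
  U: 510.6 − 1(453.9) = 56.68
  Q: 1791 − 3(453.9) = 429.2
  R: 0 + 2(453.9) = 907.8
  M: 686.1 (inert)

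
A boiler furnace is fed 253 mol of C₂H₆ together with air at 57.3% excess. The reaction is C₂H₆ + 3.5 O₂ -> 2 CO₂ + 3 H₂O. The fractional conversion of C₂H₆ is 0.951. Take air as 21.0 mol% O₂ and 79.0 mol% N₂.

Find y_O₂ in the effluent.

0.0786

Stoichiometric O₂ = 3.5 × 253 = 885.5 mol; O₂ fed = 885.5 × 1.573 = 1393 mol.
N₂ fed = 1393 × 79/21 = 5240 mol.
Fuel reacted = 0.951 × 253 → ξ = 240.6 mol.
Outlet (n = n₀ + ν ξ):
  C₂H₆: 253 − 1(240.6) = 12.4
  O₂: 1393 − 3.5(240.6) = 550.8
  N₂: 5240 (inert)
  CO₂: 0 + 2(240.6) = 481.2
  H₂O: 0 + 3(240.6) = 721.8
Total out = 7006 mol; y_O₂ = 550.8 / 7006 = 0.07861.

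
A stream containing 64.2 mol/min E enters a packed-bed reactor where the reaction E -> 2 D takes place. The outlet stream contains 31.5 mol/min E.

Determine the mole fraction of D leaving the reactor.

0.675

For E: n = n₀ − 1ξ → 31.5 = 64.2 − 1ξ, giving ξ = 32.7 mol/min.
Outlet amounts (n = n₀ + ν ξ):
  E: 64.2 − 1(32.7) = 31.5
  D: 0 + 2(32.7) = 65.4
Total out = 96.9 mol/min; y_D = 65.4 / 96.9 = 0.6749.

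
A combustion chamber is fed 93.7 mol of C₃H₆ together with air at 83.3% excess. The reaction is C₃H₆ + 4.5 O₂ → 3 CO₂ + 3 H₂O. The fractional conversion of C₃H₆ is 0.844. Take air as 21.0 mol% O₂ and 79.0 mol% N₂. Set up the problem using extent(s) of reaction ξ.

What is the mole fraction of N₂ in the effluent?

0.762

Stoichiometric O₂ = 4.5 × 93.7 = 421.7 mol; O₂ fed = 421.7 × 1.833 = 772.9 mol.
N₂ fed = 772.9 × 79/21 = 2908 mol.
Fuel reacted = 0.844 × 93.7 → ξ = 79.08 mol.
Outlet (n = n₀ + ν ξ):
  C₃H₆: 93.7 − 1(79.08) = 14.62
  O₂: 772.9 − 4.5(79.08) = 417
  N₂: 2908 (inert)
  CO₂: 0 + 3(79.08) = 237.2
  H₂O: 0 + 3(79.08) = 237.2
Total out = 3814 mol; y_N₂ = 2908 / 3814 = 0.7624.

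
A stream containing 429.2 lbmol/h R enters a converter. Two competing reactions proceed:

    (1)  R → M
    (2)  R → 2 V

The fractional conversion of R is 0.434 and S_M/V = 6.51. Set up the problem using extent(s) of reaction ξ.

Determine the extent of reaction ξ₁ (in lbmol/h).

Conversion of R: R consumed = 0.434 × 429.2 = 186.3 lbmol/h = 1ξ₁ + 1ξ₂.
Selectivity: 1ξ₁ / (2ξ₂) = 6.51 → ξ₁ = 13.02 ξ₂.
Substitute: (1·13.02 + 1) ξ₂ = 186.3 → ξ₂ = 13.29 lbmol/h, ξ₁ = 173 lbmol/h.
Outlet amounts (n = n₀ + Σ ν·ξ):
  R: 429.2 − 1(173) − 1(13.29) = 242.9
  M: 0 + 1(173) = 173
  V: 0 + 2(13.29) = 26.57

ξ₁ = 173 lbmol/h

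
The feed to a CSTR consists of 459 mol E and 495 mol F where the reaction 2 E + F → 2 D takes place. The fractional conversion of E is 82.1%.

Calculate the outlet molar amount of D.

E reacted = 0.821 × 459 = 376.8 mol; ν_E = −2, so ξ = 376.8/2 = 188.4 mol.
Outlet amounts (n = n₀ + ν ξ):
  E: 459 − 2(188.4) = 82.16
  F: 495 − 1(188.4) = 306.6
  D: 0 + 2(188.4) = 376.8

377 mol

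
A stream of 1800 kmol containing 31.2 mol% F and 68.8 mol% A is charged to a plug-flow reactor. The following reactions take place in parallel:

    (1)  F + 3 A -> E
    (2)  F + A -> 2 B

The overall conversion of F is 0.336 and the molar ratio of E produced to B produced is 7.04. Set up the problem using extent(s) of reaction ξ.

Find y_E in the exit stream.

Conversion of F: F consumed = 0.336 × 561.6 = 188.7 kmol = 1ξ₁ + 1ξ₂.
Selectivity: 1ξ₁ / (2ξ₂) = 7.04 → ξ₁ = 14.08 ξ₂.
Substitute: (1·14.08 + 1) ξ₂ = 188.7 → ξ₂ = 12.51 kmol, ξ₁ = 176.2 kmol.
Outlet amounts (n = n₀ + Σ ν·ξ):
  F: 561.6 − 1(176.2) − 1(12.51) = 372.9
  A: 1238 − 3(176.2) − 1(12.51) = 697.3
  E: 0 + 1(176.2) = 176.2
  B: 0 + 2(12.51) = 25.03
Total out = 1271 kmol; y_E = 176.2 / 1271 = 0.1386.

0.139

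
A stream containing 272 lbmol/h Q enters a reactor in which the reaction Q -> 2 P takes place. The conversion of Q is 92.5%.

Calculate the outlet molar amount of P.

503 lbmol/h

Q reacted = 0.925 × 272 = 251.6 lbmol/h; ν_Q = −1, so ξ = 251.6/1 = 251.6 lbmol/h.
Outlet amounts (n = n₀ + ν ξ):
  Q: 272 − 1(251.6) = 20.4
  P: 0 + 2(251.6) = 503.2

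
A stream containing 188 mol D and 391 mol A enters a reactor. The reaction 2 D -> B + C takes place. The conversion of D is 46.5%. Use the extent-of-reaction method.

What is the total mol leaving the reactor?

D reacted = 0.465 × 188 = 87.42 mol; ν_D = −2, so ξ = 87.42/2 = 43.71 mol.
Outlet amounts (n = n₀ + ν ξ):
  D: 188 − 2(43.71) = 100.6
  B: 0 + 1(43.71) = 43.71
  C: 0 + 1(43.71) = 43.71
  A: 391 (inert)
Total out = 100.6 + 43.71 + 43.71 + 391 = 579 mol.

579 mol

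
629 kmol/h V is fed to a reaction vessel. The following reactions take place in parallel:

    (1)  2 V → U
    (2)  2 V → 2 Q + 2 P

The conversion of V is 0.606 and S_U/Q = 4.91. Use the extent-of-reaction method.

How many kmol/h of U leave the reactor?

173 kmol/h

Conversion of V: V consumed = 0.606 × 629 = 381.2 kmol/h = 2ξ₁ + 2ξ₂.
Selectivity: 1ξ₁ / (2ξ₂) = 4.91 → ξ₁ = 9.82 ξ₂.
Substitute: (2·9.82 + 2) ξ₂ = 381.2 → ξ₂ = 17.61 kmol/h, ξ₁ = 173 kmol/h.
Outlet amounts (n = n₀ + Σ ν·ξ):
  V: 629 − 2(173) − 2(17.61) = 247.8
  U: 0 + 1(173) = 173
  Q: 0 + 2(17.61) = 35.23
  P: 0 + 2(17.61) = 35.23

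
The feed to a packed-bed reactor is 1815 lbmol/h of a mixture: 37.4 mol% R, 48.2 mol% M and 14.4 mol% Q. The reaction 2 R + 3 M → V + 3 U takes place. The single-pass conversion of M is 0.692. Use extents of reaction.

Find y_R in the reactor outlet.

M reacted = 0.692 × 874.8 = 605.4 lbmol/h; ν_M = −3, so ξ = 605.4/3 = 201.8 lbmol/h.
Outlet amounts (n = n₀ + ν ξ):
  R: 678.8 − 2(201.8) = 275.2
  M: 874.8 − 3(201.8) = 269.4
  V: 0 + 1(201.8) = 201.8
  U: 0 + 3(201.8) = 605.4
  Q: 261.4 (inert)
Total out = 1613 lbmol/h; y_R = 275.2 / 1613 = 0.1706.

0.171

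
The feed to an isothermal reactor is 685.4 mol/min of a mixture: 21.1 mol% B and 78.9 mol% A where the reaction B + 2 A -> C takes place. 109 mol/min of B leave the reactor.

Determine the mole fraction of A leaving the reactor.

0.765

For B: n = n₀ − 1ξ → 109 = 144.6 − 1ξ, giving ξ = 35.62 mol/min.
Outlet amounts (n = n₀ + ν ξ):
  B: 144.6 − 1(35.62) = 109
  A: 540.8 − 2(35.62) = 469.5
  C: 0 + 1(35.62) = 35.62
Total out = 614.2 mol/min; y_A = 469.5 / 614.2 = 0.7645.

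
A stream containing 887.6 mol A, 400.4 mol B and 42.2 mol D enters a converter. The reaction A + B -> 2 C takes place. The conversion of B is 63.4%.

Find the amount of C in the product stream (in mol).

B reacted = 0.634 × 400.4 = 253.9 mol; ν_B = −1, so ξ = 253.9/1 = 253.9 mol.
Outlet amounts (n = n₀ + ν ξ):
  A: 887.6 − 1(253.9) = 633.7
  B: 400.4 − 1(253.9) = 146.5
  C: 0 + 2(253.9) = 507.7
  D: 42.2 (inert)

508 mol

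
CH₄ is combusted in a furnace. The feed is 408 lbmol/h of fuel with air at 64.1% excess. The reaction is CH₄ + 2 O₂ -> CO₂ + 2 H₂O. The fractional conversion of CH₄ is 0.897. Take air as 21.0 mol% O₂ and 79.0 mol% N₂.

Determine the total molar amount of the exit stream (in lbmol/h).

Stoichiometric O₂ = 2 × 408 = 816 lbmol/h; O₂ fed = 816 × 1.641 = 1339 lbmol/h.
N₂ fed = 1339 × 79/21 = 5037 lbmol/h.
Fuel reacted = 0.897 × 408 → ξ = 366 lbmol/h.
Outlet (n = n₀ + ν ξ):
  CH₄: 408 − 1(366) = 42.02
  O₂: 1339 − 2(366) = 607.1
  N₂: 5037 (inert)
  CO₂: 0 + 1(366) = 366
  H₂O: 0 + 2(366) = 732
Total out = 42.02 + 607.1 + 5037 + 366 + 732 = 6784 lbmol/h.

6780 lbmol/h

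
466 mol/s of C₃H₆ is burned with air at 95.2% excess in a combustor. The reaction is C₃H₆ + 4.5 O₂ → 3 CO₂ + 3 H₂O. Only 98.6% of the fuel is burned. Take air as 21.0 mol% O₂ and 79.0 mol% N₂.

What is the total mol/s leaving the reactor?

20200 mol/s

Stoichiometric O₂ = 4.5 × 466 = 2097 mol/s; O₂ fed = 2097 × 1.952 = 4093 mol/s.
N₂ fed = 4093 × 79/21 = 15400 mol/s.
Fuel reacted = 0.986 × 466 → ξ = 459.5 mol/s.
Outlet (n = n₀ + ν ξ):
  C₃H₆: 466 − 1(459.5) = 6.524
  O₂: 4093 − 4.5(459.5) = 2026
  N₂: 15400 (inert)
  CO₂: 0 + 3(459.5) = 1378
  H₂O: 0 + 3(459.5) = 1378
Total out = 6.524 + 2026 + 15400 + 1378 + 1378 = 20190 mol/s.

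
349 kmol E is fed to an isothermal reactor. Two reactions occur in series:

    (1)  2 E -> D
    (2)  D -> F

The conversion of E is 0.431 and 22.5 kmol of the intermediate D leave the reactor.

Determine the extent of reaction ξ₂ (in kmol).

Conversion of E: E consumed = 2ξ₁ = 0.431 × 349 → ξ₁ = 75.21 kmol.
D balance: n_D = 0 + 1ξ₁ − 1ξ₂ = 22.5 → ξ₂ = (1·75.21 − 22.5)/1 = 52.71 kmol.
Outlet amounts (n = n₀ + Σ ν·ξ):
  E: 349 − 2(75.21) = 198.6
  D: 0 + 1(75.21) − 1(52.71) = 22.5
  F: 0 + 1(52.71) = 52.71

ξ₂ = 52.7 kmol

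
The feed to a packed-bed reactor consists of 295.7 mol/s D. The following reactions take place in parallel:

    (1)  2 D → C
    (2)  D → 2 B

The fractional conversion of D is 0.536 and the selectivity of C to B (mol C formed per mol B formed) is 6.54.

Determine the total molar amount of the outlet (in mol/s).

Conversion of D: D consumed = 0.536 × 295.7 = 158.5 mol/s = 2ξ₁ + 1ξ₂.
Selectivity: 1ξ₁ / (2ξ₂) = 6.54 → ξ₁ = 13.08 ξ₂.
Substitute: (2·13.08 + 1) ξ₂ = 158.5 → ξ₂ = 5.836 mol/s, ξ₁ = 76.33 mol/s.
Outlet amounts (n = n₀ + Σ ν·ξ):
  D: 295.7 − 2(76.33) − 1(5.836) = 137.2
  C: 0 + 1(76.33) = 76.33
  B: 0 + 2(5.836) = 11.67
Total out = 137.2 + 76.33 + 11.67 = 225.2 mol/s.

225 mol/s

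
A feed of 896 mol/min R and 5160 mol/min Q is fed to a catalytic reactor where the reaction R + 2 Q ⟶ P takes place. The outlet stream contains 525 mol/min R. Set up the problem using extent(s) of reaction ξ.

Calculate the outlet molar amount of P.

For R: n = n₀ − 1ξ → 525 = 896 − 1ξ, giving ξ = 371 mol/min.
Outlet amounts (n = n₀ + ν ξ):
  R: 896 − 1(371) = 525
  Q: 5160 − 2(371) = 4418
  P: 0 + 1(371) = 371

371 mol/min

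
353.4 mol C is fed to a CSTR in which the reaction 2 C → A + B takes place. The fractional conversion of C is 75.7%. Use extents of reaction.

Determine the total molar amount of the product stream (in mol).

353 mol

C reacted = 0.757 × 353.4 = 267.5 mol; ν_C = −2, so ξ = 267.5/2 = 133.8 mol.
Outlet amounts (n = n₀ + ν ξ):
  C: 353.4 − 2(133.8) = 85.88
  A: 0 + 1(133.8) = 133.8
  B: 0 + 1(133.8) = 133.8
Total out = 85.88 + 133.8 + 133.8 = 353.4 mol.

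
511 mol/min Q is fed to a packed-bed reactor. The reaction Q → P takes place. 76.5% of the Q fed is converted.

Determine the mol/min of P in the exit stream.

Q reacted = 0.765 × 511 = 390.9 mol/min; ν_Q = −1, so ξ = 390.9/1 = 390.9 mol/min.
Outlet amounts (n = n₀ + ν ξ):
  Q: 511 − 1(390.9) = 120.1
  P: 0 + 1(390.9) = 390.9

391 mol/min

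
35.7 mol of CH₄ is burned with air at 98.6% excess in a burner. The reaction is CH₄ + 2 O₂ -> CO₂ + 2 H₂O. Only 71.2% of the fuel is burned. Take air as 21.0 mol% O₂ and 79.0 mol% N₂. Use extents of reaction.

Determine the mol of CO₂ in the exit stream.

Stoichiometric O₂ = 2 × 35.7 = 71.4 mol; O₂ fed = 71.4 × 1.986 = 141.8 mol.
N₂ fed = 141.8 × 79/21 = 533.4 mol.
Fuel reacted = 0.712 × 35.7 → ξ = 25.42 mol.
Outlet (n = n₀ + ν ξ):
  CH₄: 35.7 − 1(25.42) = 10.28
  O₂: 141.8 − 2(25.42) = 90.96
  N₂: 533.4 (inert)
  CO₂: 0 + 1(25.42) = 25.42
  H₂O: 0 + 2(25.42) = 50.84

25.4 mol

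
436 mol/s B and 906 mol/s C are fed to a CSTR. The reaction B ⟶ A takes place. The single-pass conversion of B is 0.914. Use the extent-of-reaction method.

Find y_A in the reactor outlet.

B reacted = 0.914 × 436 = 398.5 mol/s; ν_B = −1, so ξ = 398.5/1 = 398.5 mol/s.
Outlet amounts (n = n₀ + ν ξ):
  B: 436 − 1(398.5) = 37.5
  A: 0 + 1(398.5) = 398.5
  C: 906 (inert)
Total out = 1342 mol/s; y_A = 398.5 / 1342 = 0.2969.

0.297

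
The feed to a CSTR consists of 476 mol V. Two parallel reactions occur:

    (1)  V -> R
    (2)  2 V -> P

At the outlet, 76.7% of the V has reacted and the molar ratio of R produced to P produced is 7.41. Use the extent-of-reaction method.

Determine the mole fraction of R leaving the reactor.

0.658

Conversion of V: V consumed = 0.767 × 476 = 365.1 mol = 1ξ₁ + 2ξ₂.
Selectivity: 1ξ₁ / (1ξ₂) = 7.41 → ξ₁ = 7.41 ξ₂.
Substitute: (1·7.41 + 2) ξ₂ = 365.1 → ξ₂ = 38.8 mol, ξ₁ = 287.5 mol.
Outlet amounts (n = n₀ + Σ ν·ξ):
  V: 476 − 1(287.5) − 2(38.8) = 110.9
  R: 0 + 1(287.5) = 287.5
  P: 0 + 1(38.8) = 38.8
Total out = 437.2 mol; y_R = 287.5 / 437.2 = 0.6576.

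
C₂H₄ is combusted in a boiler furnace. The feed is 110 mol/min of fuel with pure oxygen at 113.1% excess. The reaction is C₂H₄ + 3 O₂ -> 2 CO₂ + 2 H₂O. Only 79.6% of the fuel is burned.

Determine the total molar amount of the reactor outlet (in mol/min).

813 mol/min

Stoichiometric O₂ = 3 × 110 = 330 mol/min; O₂ fed = 330 × 2.131 = 703.2 mol/min.
Fuel reacted = 0.796 × 110 → ξ = 87.56 mol/min.
Outlet (n = n₀ + ν ξ):
  C₂H₄: 110 − 1(87.56) = 22.44
  O₂: 703.2 − 3(87.56) = 440.6
  CO₂: 0 + 2(87.56) = 175.1
  H₂O: 0 + 2(87.56) = 175.1
Total out = 22.44 + 440.6 + 175.1 + 175.1 = 813.2 mol/min.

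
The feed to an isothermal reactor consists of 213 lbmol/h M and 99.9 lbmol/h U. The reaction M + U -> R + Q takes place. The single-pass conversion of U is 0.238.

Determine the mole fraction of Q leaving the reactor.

U reacted = 0.238 × 99.9 = 23.78 lbmol/h; ν_U = −1, so ξ = 23.78/1 = 23.78 lbmol/h.
Outlet amounts (n = n₀ + ν ξ):
  M: 213 − 1(23.78) = 189.2
  U: 99.9 − 1(23.78) = 76.12
  R: 0 + 1(23.78) = 23.78
  Q: 0 + 1(23.78) = 23.78
Total out = 312.9 lbmol/h; y_Q = 23.78 / 312.9 = 0.07599.

0.076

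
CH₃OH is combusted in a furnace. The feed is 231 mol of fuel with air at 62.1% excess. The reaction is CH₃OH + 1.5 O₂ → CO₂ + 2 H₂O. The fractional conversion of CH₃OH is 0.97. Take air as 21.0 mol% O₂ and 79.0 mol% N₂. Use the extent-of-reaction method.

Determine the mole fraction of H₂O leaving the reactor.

0.149

Stoichiometric O₂ = 1.5 × 231 = 346.5 mol; O₂ fed = 346.5 × 1.621 = 561.7 mol.
N₂ fed = 561.7 × 79/21 = 2113 mol.
Fuel reacted = 0.97 × 231 → ξ = 224.1 mol.
Outlet (n = n₀ + ν ξ):
  CH₃OH: 231 − 1(224.1) = 6.93
  O₂: 561.7 − 1.5(224.1) = 225.6
  N₂: 2113 (inert)
  CO₂: 0 + 1(224.1) = 224.1
  H₂O: 0 + 2(224.1) = 448.1
Total out = 3018 mol; y_H₂O = 448.1 / 3018 = 0.1485.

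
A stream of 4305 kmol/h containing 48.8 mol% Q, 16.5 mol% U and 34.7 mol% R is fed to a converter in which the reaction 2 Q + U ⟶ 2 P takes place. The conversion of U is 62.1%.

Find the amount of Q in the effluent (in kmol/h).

1220 kmol/h

U reacted = 0.621 × 710.3 = 441.1 kmol/h; ν_U = −1, so ξ = 441.1/1 = 441.1 kmol/h.
Outlet amounts (n = n₀ + ν ξ):
  Q: 2101 − 2(441.1) = 1219
  U: 710.3 − 1(441.1) = 269.2
  P: 0 + 2(441.1) = 882.2
  R: 1494 (inert)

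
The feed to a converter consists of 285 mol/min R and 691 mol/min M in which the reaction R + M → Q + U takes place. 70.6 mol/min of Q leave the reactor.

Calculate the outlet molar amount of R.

For Q: n = n₀ + 1ξ → 70.6 = 0 + 1ξ, giving ξ = 70.6 mol/min.
Outlet amounts (n = n₀ + ν ξ):
  R: 285 − 1(70.6) = 214.4
  M: 691 − 1(70.6) = 620.4
  Q: 0 + 1(70.6) = 70.6
  U: 0 + 1(70.6) = 70.6

214 mol/min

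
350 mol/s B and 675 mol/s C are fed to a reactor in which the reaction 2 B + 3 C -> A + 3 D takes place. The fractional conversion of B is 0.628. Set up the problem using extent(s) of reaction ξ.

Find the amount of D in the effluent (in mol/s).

330 mol/s

B reacted = 0.628 × 350 = 219.8 mol/s; ν_B = −2, so ξ = 219.8/2 = 109.9 mol/s.
Outlet amounts (n = n₀ + ν ξ):
  B: 350 − 2(109.9) = 130.2
  C: 675 − 3(109.9) = 345.3
  A: 0 + 1(109.9) = 109.9
  D: 0 + 3(109.9) = 329.7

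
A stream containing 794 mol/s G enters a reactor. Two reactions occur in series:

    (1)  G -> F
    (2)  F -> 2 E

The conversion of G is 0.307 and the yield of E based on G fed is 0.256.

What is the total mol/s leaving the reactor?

Conversion of G: G consumed = 1ξ₁ = 0.307 × 794 → ξ₁ = 243.8 mol/s.
Yield of E: 2ξ₂ / 794 = 0.256 → ξ₂ = 101.6 mol/s.
Outlet amounts (n = n₀ + Σ ν·ξ):
  G: 794 − 1(243.8) = 550.2
  F: 0 + 1(243.8) − 1(101.6) = 142.1
  E: 0 + 2(101.6) = 203.3
Total out = 550.2 + 142.1 + 203.3 = 895.6 mol/s.

896 mol/s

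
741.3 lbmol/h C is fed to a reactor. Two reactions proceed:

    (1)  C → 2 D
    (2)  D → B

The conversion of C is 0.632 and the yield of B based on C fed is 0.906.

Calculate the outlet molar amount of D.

Conversion of C: C consumed = 1ξ₁ = 0.632 × 741.3 → ξ₁ = 468.5 lbmol/h.
Yield of B: 1ξ₂ / 741.3 = 0.906 → ξ₂ = 671.6 lbmol/h.
Outlet amounts (n = n₀ + Σ ν·ξ):
  C: 741.3 − 1(468.5) = 272.8
  D: 0 + 2(468.5) − 1(671.6) = 265.4
  B: 0 + 1(671.6) = 671.6

265 lbmol/h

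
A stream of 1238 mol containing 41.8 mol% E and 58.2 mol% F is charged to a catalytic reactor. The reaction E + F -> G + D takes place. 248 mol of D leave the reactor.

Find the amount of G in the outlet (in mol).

248 mol

For D: n = n₀ + 1ξ → 248 = 0 + 1ξ, giving ξ = 248 mol.
Outlet amounts (n = n₀ + ν ξ):
  E: 517.5 − 1(248) = 269.5
  F: 720.5 − 1(248) = 472.5
  G: 0 + 1(248) = 248
  D: 0 + 1(248) = 248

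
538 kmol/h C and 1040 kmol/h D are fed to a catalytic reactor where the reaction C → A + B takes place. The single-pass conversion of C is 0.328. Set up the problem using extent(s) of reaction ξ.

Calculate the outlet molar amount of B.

C reacted = 0.328 × 538 = 176.5 kmol/h; ν_C = −1, so ξ = 176.5/1 = 176.5 kmol/h.
Outlet amounts (n = n₀ + ν ξ):
  C: 538 − 1(176.5) = 361.5
  A: 0 + 1(176.5) = 176.5
  B: 0 + 1(176.5) = 176.5
  D: 1040 (inert)

176 kmol/h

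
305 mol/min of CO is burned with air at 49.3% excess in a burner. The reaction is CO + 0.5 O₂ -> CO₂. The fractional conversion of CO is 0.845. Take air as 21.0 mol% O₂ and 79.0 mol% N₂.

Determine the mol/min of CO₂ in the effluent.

Stoichiometric O₂ = 0.5 × 305 = 152.5 mol/min; O₂ fed = 152.5 × 1.493 = 227.7 mol/min.
N₂ fed = 227.7 × 79/21 = 856.5 mol/min.
Fuel reacted = 0.845 × 305 → ξ = 257.7 mol/min.
Outlet (n = n₀ + ν ξ):
  CO: 305 − 1(257.7) = 47.28
  O₂: 227.7 − 0.5(257.7) = 98.82
  N₂: 856.5 (inert)
  CO₂: 0 + 1(257.7) = 257.7

258 mol/min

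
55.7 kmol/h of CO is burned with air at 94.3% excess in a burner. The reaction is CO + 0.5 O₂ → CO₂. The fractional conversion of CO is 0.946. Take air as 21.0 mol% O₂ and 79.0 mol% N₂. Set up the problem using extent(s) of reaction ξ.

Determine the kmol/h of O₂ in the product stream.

27.8 kmol/h

Stoichiometric O₂ = 0.5 × 55.7 = 27.85 kmol/h; O₂ fed = 27.85 × 1.943 = 54.11 kmol/h.
N₂ fed = 54.11 × 79/21 = 203.6 kmol/h.
Fuel reacted = 0.946 × 55.7 → ξ = 52.69 kmol/h.
Outlet (n = n₀ + ν ξ):
  CO: 55.7 − 1(52.69) = 3.008
  O₂: 54.11 − 0.5(52.69) = 27.77
  N₂: 203.6 (inert)
  CO₂: 0 + 1(52.69) = 52.69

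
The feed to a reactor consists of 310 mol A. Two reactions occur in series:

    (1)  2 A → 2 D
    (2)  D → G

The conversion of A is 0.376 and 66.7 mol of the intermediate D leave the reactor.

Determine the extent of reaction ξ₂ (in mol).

Conversion of A: A consumed = 2ξ₁ = 0.376 × 310 → ξ₁ = 58.28 mol.
D balance: n_D = 0 + 2ξ₁ − 1ξ₂ = 66.7 → ξ₂ = (2·58.28 − 66.7)/1 = 49.86 mol.
Outlet amounts (n = n₀ + Σ ν·ξ):
  A: 310 − 2(58.28) = 193.4
  D: 0 + 2(58.28) − 1(49.86) = 66.7
  G: 0 + 1(49.86) = 49.86

ξ₂ = 49.9 mol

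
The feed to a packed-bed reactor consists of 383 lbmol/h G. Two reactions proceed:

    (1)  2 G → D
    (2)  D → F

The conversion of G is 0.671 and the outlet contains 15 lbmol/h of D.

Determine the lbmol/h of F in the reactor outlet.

Conversion of G: G consumed = 2ξ₁ = 0.671 × 383 → ξ₁ = 128.5 lbmol/h.
D balance: n_D = 0 + 1ξ₁ − 1ξ₂ = 15 → ξ₂ = (1·128.5 − 15)/1 = 113.5 lbmol/h.
Outlet amounts (n = n₀ + Σ ν·ξ):
  G: 383 − 2(128.5) = 126
  D: 0 + 1(128.5) − 1(113.5) = 15
  F: 0 + 1(113.5) = 113.5

113 lbmol/h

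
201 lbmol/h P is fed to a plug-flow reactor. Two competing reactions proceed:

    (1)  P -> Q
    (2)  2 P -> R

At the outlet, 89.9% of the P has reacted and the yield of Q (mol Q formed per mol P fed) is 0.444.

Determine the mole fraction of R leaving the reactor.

Yield of Q: 1ξ₁ / 201 = 0.444 → ξ₁ = 89.24 lbmol/h.
Conversion of P: 1ξ₁ + 2ξ₂ = 0.899 × 201 = 180.7 → ξ₂ = 45.73 lbmol/h.
Outlet amounts (n = n₀ + Σ ν·ξ):
  P: 201 − 1(89.24) − 2(45.73) = 20.3
  Q: 0 + 1(89.24) = 89.24
  R: 0 + 1(45.73) = 45.73
Total out = 155.3 lbmol/h; y_R = 45.73 / 155.3 = 0.2945.

0.294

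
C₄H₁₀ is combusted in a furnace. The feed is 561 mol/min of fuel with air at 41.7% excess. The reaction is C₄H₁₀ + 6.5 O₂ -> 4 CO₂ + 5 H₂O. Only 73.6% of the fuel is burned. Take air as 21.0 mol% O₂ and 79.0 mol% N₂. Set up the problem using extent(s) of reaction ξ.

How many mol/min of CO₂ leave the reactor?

Stoichiometric O₂ = 6.5 × 561 = 3646 mol/min; O₂ fed = 3646 × 1.417 = 5167 mol/min.
N₂ fed = 5167 × 79/21 = 19440 mol/min.
Fuel reacted = 0.736 × 561 → ξ = 412.9 mol/min.
Outlet (n = n₀ + ν ξ):
  C₄H₁₀: 561 − 1(412.9) = 148.1
  O₂: 5167 − 6.5(412.9) = 2483
  N₂: 19440 (inert)
  CO₂: 0 + 4(412.9) = 1652
  H₂O: 0 + 5(412.9) = 2064

1650 mol/min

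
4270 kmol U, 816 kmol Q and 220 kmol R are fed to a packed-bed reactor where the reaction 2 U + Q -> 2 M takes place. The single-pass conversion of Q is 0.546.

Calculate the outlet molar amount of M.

Q reacted = 0.546 × 816 = 445.5 kmol; ν_Q = −1, so ξ = 445.5/1 = 445.5 kmol.
Outlet amounts (n = n₀ + ν ξ):
  U: 4270 − 2(445.5) = 3379
  Q: 816 − 1(445.5) = 370.5
  M: 0 + 2(445.5) = 891.1
  R: 220 (inert)

891 kmol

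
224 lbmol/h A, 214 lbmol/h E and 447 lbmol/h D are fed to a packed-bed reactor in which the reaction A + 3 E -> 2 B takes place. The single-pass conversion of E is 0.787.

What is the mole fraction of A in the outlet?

E reacted = 0.787 × 214 = 168.4 lbmol/h; ν_E = −3, so ξ = 168.4/3 = 56.14 lbmol/h.
Outlet amounts (n = n₀ + ν ξ):
  A: 224 − 1(56.14) = 167.9
  E: 214 − 3(56.14) = 45.58
  B: 0 + 2(56.14) = 112.3
  D: 447 (inert)
Total out = 772.7 lbmol/h; y_A = 167.9 / 772.7 = 0.2172.

0.217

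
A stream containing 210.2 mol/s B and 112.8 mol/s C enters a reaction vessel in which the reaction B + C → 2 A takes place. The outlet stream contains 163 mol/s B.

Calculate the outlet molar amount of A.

94.4 mol/s

For B: n = n₀ − 1ξ → 163 = 210.2 − 1ξ, giving ξ = 47.2 mol/s.
Outlet amounts (n = n₀ + ν ξ):
  B: 210.2 − 1(47.2) = 163
  C: 112.8 − 1(47.2) = 65.6
  A: 0 + 2(47.2) = 94.4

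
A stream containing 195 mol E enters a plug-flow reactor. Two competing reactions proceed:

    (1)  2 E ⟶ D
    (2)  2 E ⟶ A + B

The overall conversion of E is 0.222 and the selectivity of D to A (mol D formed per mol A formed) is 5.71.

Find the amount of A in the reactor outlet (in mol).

Conversion of E: E consumed = 0.222 × 195 = 43.29 mol = 2ξ₁ + 2ξ₂.
Selectivity: 1ξ₁ / (1ξ₂) = 5.71 → ξ₁ = 5.71 ξ₂.
Substitute: (2·5.71 + 2) ξ₂ = 43.29 → ξ₂ = 3.226 mol, ξ₁ = 18.42 mol.
Outlet amounts (n = n₀ + Σ ν·ξ):
  E: 195 − 2(18.42) − 2(3.226) = 151.7
  D: 0 + 1(18.42) = 18.42
  A: 0 + 1(3.226) = 3.226
  B: 0 + 1(3.226) = 3.226

3.23 mol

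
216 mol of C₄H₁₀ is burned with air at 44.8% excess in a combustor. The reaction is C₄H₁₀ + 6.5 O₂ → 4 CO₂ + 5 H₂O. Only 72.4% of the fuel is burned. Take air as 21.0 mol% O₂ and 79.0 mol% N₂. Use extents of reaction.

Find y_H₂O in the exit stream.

0.0772

Stoichiometric O₂ = 6.5 × 216 = 1404 mol; O₂ fed = 1404 × 1.448 = 2033 mol.
N₂ fed = 2033 × 79/21 = 7648 mol.
Fuel reacted = 0.724 × 216 → ξ = 156.4 mol.
Outlet (n = n₀ + ν ξ):
  C₄H₁₀: 216 − 1(156.4) = 59.62
  O₂: 2033 − 6.5(156.4) = 1016
  N₂: 7648 (inert)
  CO₂: 0 + 4(156.4) = 625.5
  H₂O: 0 + 5(156.4) = 781.9
Total out = 10130 mol; y_H₂O = 781.9 / 10130 = 0.07718.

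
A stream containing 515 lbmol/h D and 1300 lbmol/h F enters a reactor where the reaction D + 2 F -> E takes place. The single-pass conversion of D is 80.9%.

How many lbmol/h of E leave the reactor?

D reacted = 0.809 × 515 = 416.6 lbmol/h; ν_D = −1, so ξ = 416.6/1 = 416.6 lbmol/h.
Outlet amounts (n = n₀ + ν ξ):
  D: 515 − 1(416.6) = 98.36
  F: 1300 − 2(416.6) = 466.7
  E: 0 + 1(416.6) = 416.6

417 lbmol/h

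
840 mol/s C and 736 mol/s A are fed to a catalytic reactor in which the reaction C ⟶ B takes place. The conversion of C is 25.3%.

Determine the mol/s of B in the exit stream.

C reacted = 0.253 × 840 = 212.5 mol/s; ν_C = −1, so ξ = 212.5/1 = 212.5 mol/s.
Outlet amounts (n = n₀ + ν ξ):
  C: 840 − 1(212.5) = 627.5
  B: 0 + 1(212.5) = 212.5
  A: 736 (inert)

213 mol/s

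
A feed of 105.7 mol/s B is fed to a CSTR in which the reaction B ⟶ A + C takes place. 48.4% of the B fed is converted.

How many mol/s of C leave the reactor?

51.2 mol/s

B reacted = 0.484 × 105.7 = 51.16 mol/s; ν_B = −1, so ξ = 51.16/1 = 51.16 mol/s.
Outlet amounts (n = n₀ + ν ξ):
  B: 105.7 − 1(51.16) = 54.54
  A: 0 + 1(51.16) = 51.16
  C: 0 + 1(51.16) = 51.16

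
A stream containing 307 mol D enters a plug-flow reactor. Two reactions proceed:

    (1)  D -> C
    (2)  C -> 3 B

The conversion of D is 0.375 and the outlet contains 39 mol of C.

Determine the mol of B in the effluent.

Conversion of D: D consumed = 1ξ₁ = 0.375 × 307 → ξ₁ = 115.1 mol.
C balance: n_C = 0 + 1ξ₁ − 1ξ₂ = 39 → ξ₂ = (1·115.1 − 39)/1 = 76.12 mol.
Outlet amounts (n = n₀ + Σ ν·ξ):
  D: 307 − 1(115.1) = 191.9
  C: 0 + 1(115.1) − 1(76.12) = 39
  B: 0 + 3(76.12) = 228.4

228 mol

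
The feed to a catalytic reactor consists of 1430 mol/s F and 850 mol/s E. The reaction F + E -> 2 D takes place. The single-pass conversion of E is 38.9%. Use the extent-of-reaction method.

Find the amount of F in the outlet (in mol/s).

E reacted = 0.389 × 850 = 330.7 mol/s; ν_E = −1, so ξ = 330.7/1 = 330.7 mol/s.
Outlet amounts (n = n₀ + ν ξ):
  F: 1430 − 1(330.7) = 1099
  E: 850 − 1(330.7) = 519.3
  D: 0 + 2(330.7) = 661.3

1100 mol/s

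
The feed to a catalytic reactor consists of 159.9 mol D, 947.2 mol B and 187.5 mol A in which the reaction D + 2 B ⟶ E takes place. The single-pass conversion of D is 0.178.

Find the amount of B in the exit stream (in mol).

D reacted = 0.178 × 159.9 = 28.46 mol; ν_D = −1, so ξ = 28.46/1 = 28.46 mol.
Outlet amounts (n = n₀ + ν ξ):
  D: 159.9 − 1(28.46) = 131.4
  B: 947.2 − 2(28.46) = 890.3
  E: 0 + 1(28.46) = 28.46
  A: 187.5 (inert)

890 mol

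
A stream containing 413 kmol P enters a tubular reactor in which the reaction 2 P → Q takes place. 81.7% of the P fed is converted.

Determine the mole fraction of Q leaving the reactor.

P reacted = 0.817 × 413 = 337.4 kmol; ν_P = −2, so ξ = 337.4/2 = 168.7 kmol.
Outlet amounts (n = n₀ + ν ξ):
  P: 413 − 2(168.7) = 75.58
  Q: 0 + 1(168.7) = 168.7
Total out = 244.3 kmol; y_Q = 168.7 / 244.3 = 0.6906.

0.691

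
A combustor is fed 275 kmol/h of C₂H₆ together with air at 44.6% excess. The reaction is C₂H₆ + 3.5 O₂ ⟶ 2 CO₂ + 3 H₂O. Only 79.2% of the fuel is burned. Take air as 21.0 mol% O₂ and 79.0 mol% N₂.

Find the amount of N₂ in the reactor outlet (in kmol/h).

5240 kmol/h

Stoichiometric O₂ = 3.5 × 275 = 962.5 kmol/h; O₂ fed = 962.5 × 1.446 = 1392 kmol/h.
N₂ fed = 1392 × 79/21 = 5236 kmol/h.
Fuel reacted = 0.792 × 275 → ξ = 217.8 kmol/h.
Outlet (n = n₀ + ν ξ):
  C₂H₆: 275 − 1(217.8) = 57.2
  O₂: 1392 − 3.5(217.8) = 629.5
  N₂: 5236 (inert)
  CO₂: 0 + 2(217.8) = 435.6
  H₂O: 0 + 3(217.8) = 653.4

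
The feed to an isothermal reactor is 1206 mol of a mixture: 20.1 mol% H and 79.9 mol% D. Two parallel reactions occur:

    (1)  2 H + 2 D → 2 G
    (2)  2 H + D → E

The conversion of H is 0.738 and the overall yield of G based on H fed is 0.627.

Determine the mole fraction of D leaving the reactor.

Yield of G: 2ξ₁ / 242.4 = 0.627 → ξ₁ = 75.99 mol.
Conversion of H: 2ξ₁ + 2ξ₂ = 0.738 × 242.4 = 178.9 → ξ₂ = 13.45 mol.
Outlet amounts (n = n₀ + Σ ν·ξ):
  H: 242.4 − 2(75.99) − 2(13.45) = 63.51
  D: 963.6 − 2(75.99) − 1(13.45) = 798.2
  G: 0 + 2(75.99) = 152
  E: 0 + 1(13.45) = 13.45
Total out = 1027 mol; y_D = 798.2 / 1027 = 0.7771.

0.777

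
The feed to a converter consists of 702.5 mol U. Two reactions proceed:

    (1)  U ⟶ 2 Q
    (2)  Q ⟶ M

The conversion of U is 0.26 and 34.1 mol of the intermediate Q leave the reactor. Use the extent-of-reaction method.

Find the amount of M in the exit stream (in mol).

Conversion of U: U consumed = 1ξ₁ = 0.26 × 702.5 → ξ₁ = 182.7 mol.
Q balance: n_Q = 0 + 2ξ₁ − 1ξ₂ = 34.1 → ξ₂ = (2·182.7 − 34.1)/1 = 331.2 mol.
Outlet amounts (n = n₀ + Σ ν·ξ):
  U: 702.5 − 1(182.7) = 519.9
  Q: 0 + 2(182.7) − 1(331.2) = 34.1
  M: 0 + 1(331.2) = 331.2

331 mol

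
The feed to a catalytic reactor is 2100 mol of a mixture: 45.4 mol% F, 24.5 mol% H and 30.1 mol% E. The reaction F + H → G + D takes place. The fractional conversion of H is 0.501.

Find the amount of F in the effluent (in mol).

696 mol

H reacted = 0.501 × 514.5 = 257.8 mol; ν_H = −1, so ξ = 257.8/1 = 257.8 mol.
Outlet amounts (n = n₀ + ν ξ):
  F: 953.4 − 1(257.8) = 695.6
  H: 514.5 − 1(257.8) = 256.7
  G: 0 + 1(257.8) = 257.8
  D: 0 + 1(257.8) = 257.8
  E: 632.1 (inert)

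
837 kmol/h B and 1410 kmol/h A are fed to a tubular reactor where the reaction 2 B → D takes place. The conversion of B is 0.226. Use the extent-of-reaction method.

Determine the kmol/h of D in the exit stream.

B reacted = 0.226 × 837 = 189.2 kmol/h; ν_B = −2, so ξ = 189.2/2 = 94.58 kmol/h.
Outlet amounts (n = n₀ + ν ξ):
  B: 837 − 2(94.58) = 647.8
  D: 0 + 1(94.58) = 94.58
  A: 1410 (inert)

94.6 kmol/h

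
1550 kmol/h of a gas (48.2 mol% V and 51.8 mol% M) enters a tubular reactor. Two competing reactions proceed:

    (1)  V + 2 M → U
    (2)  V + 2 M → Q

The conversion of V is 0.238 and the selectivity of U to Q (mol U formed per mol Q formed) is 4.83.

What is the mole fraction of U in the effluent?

0.123

Conversion of V: V consumed = 0.238 × 747.1 = 177.8 kmol/h = 1ξ₁ + 1ξ₂.
Selectivity: 1ξ₁ / (1ξ₂) = 4.83 → ξ₁ = 4.83 ξ₂.
Substitute: (1·4.83 + 1) ξ₂ = 177.8 → ξ₂ = 30.5 kmol/h, ξ₁ = 147.3 kmol/h.
Outlet amounts (n = n₀ + Σ ν·ξ):
  V: 747.1 − 1(147.3) − 1(30.5) = 569.3
  M: 802.9 − 2(147.3) − 2(30.5) = 447.3
  U: 0 + 1(147.3) = 147.3
  Q: 0 + 1(30.5) = 30.5
Total out = 1194 kmol/h; y_U = 147.3 / 1194 = 0.1233.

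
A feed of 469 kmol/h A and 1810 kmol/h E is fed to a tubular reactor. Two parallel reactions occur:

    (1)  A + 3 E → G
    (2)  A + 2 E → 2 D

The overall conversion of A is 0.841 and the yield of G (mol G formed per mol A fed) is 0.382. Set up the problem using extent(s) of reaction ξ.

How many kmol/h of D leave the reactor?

431 kmol/h

Yield of G: 1ξ₁ / 469 = 0.382 → ξ₁ = 179.2 kmol/h.
Conversion of A: 1ξ₁ + 1ξ₂ = 0.841 × 469 = 394.4 → ξ₂ = 215.3 kmol/h.
Outlet amounts (n = n₀ + Σ ν·ξ):
  A: 469 − 1(179.2) − 1(215.3) = 74.57
  E: 1810 − 3(179.2) − 2(215.3) = 842
  G: 0 + 1(179.2) = 179.2
  D: 0 + 2(215.3) = 430.5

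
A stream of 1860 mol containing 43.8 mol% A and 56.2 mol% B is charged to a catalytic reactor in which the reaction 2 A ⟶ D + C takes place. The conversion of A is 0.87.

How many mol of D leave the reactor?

354 mol

A reacted = 0.87 × 814.7 = 708.8 mol; ν_A = −2, so ξ = 708.8/2 = 354.4 mol.
Outlet amounts (n = n₀ + ν ξ):
  A: 814.7 − 2(354.4) = 105.9
  D: 0 + 1(354.4) = 354.4
  C: 0 + 1(354.4) = 354.4
  B: 1045 (inert)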